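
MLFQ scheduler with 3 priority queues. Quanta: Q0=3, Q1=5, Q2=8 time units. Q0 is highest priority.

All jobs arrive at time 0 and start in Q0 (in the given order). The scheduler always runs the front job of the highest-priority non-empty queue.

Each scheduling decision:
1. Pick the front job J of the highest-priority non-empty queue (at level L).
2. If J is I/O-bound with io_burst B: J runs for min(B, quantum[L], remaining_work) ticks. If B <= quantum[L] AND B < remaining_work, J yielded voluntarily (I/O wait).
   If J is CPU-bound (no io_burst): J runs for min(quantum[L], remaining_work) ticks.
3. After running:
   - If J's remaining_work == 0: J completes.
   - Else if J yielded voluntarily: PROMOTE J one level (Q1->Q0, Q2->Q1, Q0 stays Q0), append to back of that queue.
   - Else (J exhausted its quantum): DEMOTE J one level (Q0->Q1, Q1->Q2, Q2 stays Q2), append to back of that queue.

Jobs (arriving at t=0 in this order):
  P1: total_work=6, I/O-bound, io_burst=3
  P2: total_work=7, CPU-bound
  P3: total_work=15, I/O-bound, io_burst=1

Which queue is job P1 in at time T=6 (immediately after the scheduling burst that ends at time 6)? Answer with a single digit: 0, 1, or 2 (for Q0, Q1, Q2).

Answer: 0

Derivation:
t=0-3: P1@Q0 runs 3, rem=3, I/O yield, promote→Q0. Q0=[P2,P3,P1] Q1=[] Q2=[]
t=3-6: P2@Q0 runs 3, rem=4, quantum used, demote→Q1. Q0=[P3,P1] Q1=[P2] Q2=[]
t=6-7: P3@Q0 runs 1, rem=14, I/O yield, promote→Q0. Q0=[P1,P3] Q1=[P2] Q2=[]
t=7-10: P1@Q0 runs 3, rem=0, completes. Q0=[P3] Q1=[P2] Q2=[]
t=10-11: P3@Q0 runs 1, rem=13, I/O yield, promote→Q0. Q0=[P3] Q1=[P2] Q2=[]
t=11-12: P3@Q0 runs 1, rem=12, I/O yield, promote→Q0. Q0=[P3] Q1=[P2] Q2=[]
t=12-13: P3@Q0 runs 1, rem=11, I/O yield, promote→Q0. Q0=[P3] Q1=[P2] Q2=[]
t=13-14: P3@Q0 runs 1, rem=10, I/O yield, promote→Q0. Q0=[P3] Q1=[P2] Q2=[]
t=14-15: P3@Q0 runs 1, rem=9, I/O yield, promote→Q0. Q0=[P3] Q1=[P2] Q2=[]
t=15-16: P3@Q0 runs 1, rem=8, I/O yield, promote→Q0. Q0=[P3] Q1=[P2] Q2=[]
t=16-17: P3@Q0 runs 1, rem=7, I/O yield, promote→Q0. Q0=[P3] Q1=[P2] Q2=[]
t=17-18: P3@Q0 runs 1, rem=6, I/O yield, promote→Q0. Q0=[P3] Q1=[P2] Q2=[]
t=18-19: P3@Q0 runs 1, rem=5, I/O yield, promote→Q0. Q0=[P3] Q1=[P2] Q2=[]
t=19-20: P3@Q0 runs 1, rem=4, I/O yield, promote→Q0. Q0=[P3] Q1=[P2] Q2=[]
t=20-21: P3@Q0 runs 1, rem=3, I/O yield, promote→Q0. Q0=[P3] Q1=[P2] Q2=[]
t=21-22: P3@Q0 runs 1, rem=2, I/O yield, promote→Q0. Q0=[P3] Q1=[P2] Q2=[]
t=22-23: P3@Q0 runs 1, rem=1, I/O yield, promote→Q0. Q0=[P3] Q1=[P2] Q2=[]
t=23-24: P3@Q0 runs 1, rem=0, completes. Q0=[] Q1=[P2] Q2=[]
t=24-28: P2@Q1 runs 4, rem=0, completes. Q0=[] Q1=[] Q2=[]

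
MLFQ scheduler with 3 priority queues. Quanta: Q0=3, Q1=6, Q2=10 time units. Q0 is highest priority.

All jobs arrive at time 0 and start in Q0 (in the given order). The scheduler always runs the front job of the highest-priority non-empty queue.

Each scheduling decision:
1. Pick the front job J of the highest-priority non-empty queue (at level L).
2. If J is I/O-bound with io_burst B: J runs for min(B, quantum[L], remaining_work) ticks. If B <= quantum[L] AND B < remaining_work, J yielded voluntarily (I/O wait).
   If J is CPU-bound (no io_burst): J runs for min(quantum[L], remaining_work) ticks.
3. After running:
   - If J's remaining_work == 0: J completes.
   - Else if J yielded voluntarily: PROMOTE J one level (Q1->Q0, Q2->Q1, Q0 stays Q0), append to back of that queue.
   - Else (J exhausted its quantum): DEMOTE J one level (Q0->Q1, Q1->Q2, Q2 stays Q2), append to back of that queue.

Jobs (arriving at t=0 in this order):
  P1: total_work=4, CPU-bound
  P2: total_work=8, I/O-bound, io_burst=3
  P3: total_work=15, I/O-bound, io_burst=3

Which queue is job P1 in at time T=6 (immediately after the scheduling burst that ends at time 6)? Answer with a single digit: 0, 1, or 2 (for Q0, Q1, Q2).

Answer: 1

Derivation:
t=0-3: P1@Q0 runs 3, rem=1, quantum used, demote→Q1. Q0=[P2,P3] Q1=[P1] Q2=[]
t=3-6: P2@Q0 runs 3, rem=5, I/O yield, promote→Q0. Q0=[P3,P2] Q1=[P1] Q2=[]
t=6-9: P3@Q0 runs 3, rem=12, I/O yield, promote→Q0. Q0=[P2,P3] Q1=[P1] Q2=[]
t=9-12: P2@Q0 runs 3, rem=2, I/O yield, promote→Q0. Q0=[P3,P2] Q1=[P1] Q2=[]
t=12-15: P3@Q0 runs 3, rem=9, I/O yield, promote→Q0. Q0=[P2,P3] Q1=[P1] Q2=[]
t=15-17: P2@Q0 runs 2, rem=0, completes. Q0=[P3] Q1=[P1] Q2=[]
t=17-20: P3@Q0 runs 3, rem=6, I/O yield, promote→Q0. Q0=[P3] Q1=[P1] Q2=[]
t=20-23: P3@Q0 runs 3, rem=3, I/O yield, promote→Q0. Q0=[P3] Q1=[P1] Q2=[]
t=23-26: P3@Q0 runs 3, rem=0, completes. Q0=[] Q1=[P1] Q2=[]
t=26-27: P1@Q1 runs 1, rem=0, completes. Q0=[] Q1=[] Q2=[]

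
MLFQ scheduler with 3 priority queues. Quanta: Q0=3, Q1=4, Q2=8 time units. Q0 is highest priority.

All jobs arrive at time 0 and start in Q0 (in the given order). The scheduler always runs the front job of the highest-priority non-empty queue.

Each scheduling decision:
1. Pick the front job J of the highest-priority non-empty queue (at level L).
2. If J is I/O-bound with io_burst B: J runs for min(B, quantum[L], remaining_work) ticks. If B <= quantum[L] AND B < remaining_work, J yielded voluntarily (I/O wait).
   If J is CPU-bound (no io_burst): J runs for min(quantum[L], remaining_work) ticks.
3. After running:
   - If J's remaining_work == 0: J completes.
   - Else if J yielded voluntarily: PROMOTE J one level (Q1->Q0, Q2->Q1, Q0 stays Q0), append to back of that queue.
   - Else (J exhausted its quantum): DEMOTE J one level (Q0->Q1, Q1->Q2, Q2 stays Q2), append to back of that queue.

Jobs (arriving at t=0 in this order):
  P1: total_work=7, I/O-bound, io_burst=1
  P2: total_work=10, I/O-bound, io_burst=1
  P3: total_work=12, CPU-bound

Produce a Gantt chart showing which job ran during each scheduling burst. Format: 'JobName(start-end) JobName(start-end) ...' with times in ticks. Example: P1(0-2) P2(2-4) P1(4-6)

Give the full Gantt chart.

t=0-1: P1@Q0 runs 1, rem=6, I/O yield, promote→Q0. Q0=[P2,P3,P1] Q1=[] Q2=[]
t=1-2: P2@Q0 runs 1, rem=9, I/O yield, promote→Q0. Q0=[P3,P1,P2] Q1=[] Q2=[]
t=2-5: P3@Q0 runs 3, rem=9, quantum used, demote→Q1. Q0=[P1,P2] Q1=[P3] Q2=[]
t=5-6: P1@Q0 runs 1, rem=5, I/O yield, promote→Q0. Q0=[P2,P1] Q1=[P3] Q2=[]
t=6-7: P2@Q0 runs 1, rem=8, I/O yield, promote→Q0. Q0=[P1,P2] Q1=[P3] Q2=[]
t=7-8: P1@Q0 runs 1, rem=4, I/O yield, promote→Q0. Q0=[P2,P1] Q1=[P3] Q2=[]
t=8-9: P2@Q0 runs 1, rem=7, I/O yield, promote→Q0. Q0=[P1,P2] Q1=[P3] Q2=[]
t=9-10: P1@Q0 runs 1, rem=3, I/O yield, promote→Q0. Q0=[P2,P1] Q1=[P3] Q2=[]
t=10-11: P2@Q0 runs 1, rem=6, I/O yield, promote→Q0. Q0=[P1,P2] Q1=[P3] Q2=[]
t=11-12: P1@Q0 runs 1, rem=2, I/O yield, promote→Q0. Q0=[P2,P1] Q1=[P3] Q2=[]
t=12-13: P2@Q0 runs 1, rem=5, I/O yield, promote→Q0. Q0=[P1,P2] Q1=[P3] Q2=[]
t=13-14: P1@Q0 runs 1, rem=1, I/O yield, promote→Q0. Q0=[P2,P1] Q1=[P3] Q2=[]
t=14-15: P2@Q0 runs 1, rem=4, I/O yield, promote→Q0. Q0=[P1,P2] Q1=[P3] Q2=[]
t=15-16: P1@Q0 runs 1, rem=0, completes. Q0=[P2] Q1=[P3] Q2=[]
t=16-17: P2@Q0 runs 1, rem=3, I/O yield, promote→Q0. Q0=[P2] Q1=[P3] Q2=[]
t=17-18: P2@Q0 runs 1, rem=2, I/O yield, promote→Q0. Q0=[P2] Q1=[P3] Q2=[]
t=18-19: P2@Q0 runs 1, rem=1, I/O yield, promote→Q0. Q0=[P2] Q1=[P3] Q2=[]
t=19-20: P2@Q0 runs 1, rem=0, completes. Q0=[] Q1=[P3] Q2=[]
t=20-24: P3@Q1 runs 4, rem=5, quantum used, demote→Q2. Q0=[] Q1=[] Q2=[P3]
t=24-29: P3@Q2 runs 5, rem=0, completes. Q0=[] Q1=[] Q2=[]

Answer: P1(0-1) P2(1-2) P3(2-5) P1(5-6) P2(6-7) P1(7-8) P2(8-9) P1(9-10) P2(10-11) P1(11-12) P2(12-13) P1(13-14) P2(14-15) P1(15-16) P2(16-17) P2(17-18) P2(18-19) P2(19-20) P3(20-24) P3(24-29)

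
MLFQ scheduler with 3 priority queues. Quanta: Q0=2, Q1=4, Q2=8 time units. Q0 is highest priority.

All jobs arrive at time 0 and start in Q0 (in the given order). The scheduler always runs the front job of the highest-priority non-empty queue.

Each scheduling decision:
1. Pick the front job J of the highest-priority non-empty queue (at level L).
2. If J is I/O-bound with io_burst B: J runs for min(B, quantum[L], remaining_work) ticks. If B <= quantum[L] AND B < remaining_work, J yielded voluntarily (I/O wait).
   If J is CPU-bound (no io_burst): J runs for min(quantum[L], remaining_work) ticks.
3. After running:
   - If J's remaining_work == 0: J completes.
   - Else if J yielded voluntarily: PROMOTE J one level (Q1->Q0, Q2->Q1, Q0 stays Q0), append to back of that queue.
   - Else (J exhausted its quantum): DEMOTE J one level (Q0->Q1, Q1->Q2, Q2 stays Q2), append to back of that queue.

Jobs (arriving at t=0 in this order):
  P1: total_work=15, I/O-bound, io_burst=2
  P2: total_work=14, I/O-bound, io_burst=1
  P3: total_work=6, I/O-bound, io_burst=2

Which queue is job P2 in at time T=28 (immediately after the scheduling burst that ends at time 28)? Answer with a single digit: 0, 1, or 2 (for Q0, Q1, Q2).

t=0-2: P1@Q0 runs 2, rem=13, I/O yield, promote→Q0. Q0=[P2,P3,P1] Q1=[] Q2=[]
t=2-3: P2@Q0 runs 1, rem=13, I/O yield, promote→Q0. Q0=[P3,P1,P2] Q1=[] Q2=[]
t=3-5: P3@Q0 runs 2, rem=4, I/O yield, promote→Q0. Q0=[P1,P2,P3] Q1=[] Q2=[]
t=5-7: P1@Q0 runs 2, rem=11, I/O yield, promote→Q0. Q0=[P2,P3,P1] Q1=[] Q2=[]
t=7-8: P2@Q0 runs 1, rem=12, I/O yield, promote→Q0. Q0=[P3,P1,P2] Q1=[] Q2=[]
t=8-10: P3@Q0 runs 2, rem=2, I/O yield, promote→Q0. Q0=[P1,P2,P3] Q1=[] Q2=[]
t=10-12: P1@Q0 runs 2, rem=9, I/O yield, promote→Q0. Q0=[P2,P3,P1] Q1=[] Q2=[]
t=12-13: P2@Q0 runs 1, rem=11, I/O yield, promote→Q0. Q0=[P3,P1,P2] Q1=[] Q2=[]
t=13-15: P3@Q0 runs 2, rem=0, completes. Q0=[P1,P2] Q1=[] Q2=[]
t=15-17: P1@Q0 runs 2, rem=7, I/O yield, promote→Q0. Q0=[P2,P1] Q1=[] Q2=[]
t=17-18: P2@Q0 runs 1, rem=10, I/O yield, promote→Q0. Q0=[P1,P2] Q1=[] Q2=[]
t=18-20: P1@Q0 runs 2, rem=5, I/O yield, promote→Q0. Q0=[P2,P1] Q1=[] Q2=[]
t=20-21: P2@Q0 runs 1, rem=9, I/O yield, promote→Q0. Q0=[P1,P2] Q1=[] Q2=[]
t=21-23: P1@Q0 runs 2, rem=3, I/O yield, promote→Q0. Q0=[P2,P1] Q1=[] Q2=[]
t=23-24: P2@Q0 runs 1, rem=8, I/O yield, promote→Q0. Q0=[P1,P2] Q1=[] Q2=[]
t=24-26: P1@Q0 runs 2, rem=1, I/O yield, promote→Q0. Q0=[P2,P1] Q1=[] Q2=[]
t=26-27: P2@Q0 runs 1, rem=7, I/O yield, promote→Q0. Q0=[P1,P2] Q1=[] Q2=[]
t=27-28: P1@Q0 runs 1, rem=0, completes. Q0=[P2] Q1=[] Q2=[]
t=28-29: P2@Q0 runs 1, rem=6, I/O yield, promote→Q0. Q0=[P2] Q1=[] Q2=[]
t=29-30: P2@Q0 runs 1, rem=5, I/O yield, promote→Q0. Q0=[P2] Q1=[] Q2=[]
t=30-31: P2@Q0 runs 1, rem=4, I/O yield, promote→Q0. Q0=[P2] Q1=[] Q2=[]
t=31-32: P2@Q0 runs 1, rem=3, I/O yield, promote→Q0. Q0=[P2] Q1=[] Q2=[]
t=32-33: P2@Q0 runs 1, rem=2, I/O yield, promote→Q0. Q0=[P2] Q1=[] Q2=[]
t=33-34: P2@Q0 runs 1, rem=1, I/O yield, promote→Q0. Q0=[P2] Q1=[] Q2=[]
t=34-35: P2@Q0 runs 1, rem=0, completes. Q0=[] Q1=[] Q2=[]

Answer: 0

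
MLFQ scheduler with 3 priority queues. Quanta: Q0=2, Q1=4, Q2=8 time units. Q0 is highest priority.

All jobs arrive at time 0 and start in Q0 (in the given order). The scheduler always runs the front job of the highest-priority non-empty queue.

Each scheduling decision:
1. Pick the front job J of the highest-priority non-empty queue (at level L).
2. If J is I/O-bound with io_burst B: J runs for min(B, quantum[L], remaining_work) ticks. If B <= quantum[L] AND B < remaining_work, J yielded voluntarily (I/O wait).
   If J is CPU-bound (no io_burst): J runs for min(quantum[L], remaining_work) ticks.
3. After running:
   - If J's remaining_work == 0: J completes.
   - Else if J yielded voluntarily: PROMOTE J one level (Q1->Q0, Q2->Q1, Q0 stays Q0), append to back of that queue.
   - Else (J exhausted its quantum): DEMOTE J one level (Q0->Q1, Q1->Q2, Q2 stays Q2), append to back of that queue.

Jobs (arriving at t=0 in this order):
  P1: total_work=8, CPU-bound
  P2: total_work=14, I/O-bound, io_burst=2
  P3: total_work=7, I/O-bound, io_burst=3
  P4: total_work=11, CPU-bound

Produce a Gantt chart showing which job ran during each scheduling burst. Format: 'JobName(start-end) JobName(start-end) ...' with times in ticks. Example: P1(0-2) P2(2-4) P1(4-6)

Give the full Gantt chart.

t=0-2: P1@Q0 runs 2, rem=6, quantum used, demote→Q1. Q0=[P2,P3,P4] Q1=[P1] Q2=[]
t=2-4: P2@Q0 runs 2, rem=12, I/O yield, promote→Q0. Q0=[P3,P4,P2] Q1=[P1] Q2=[]
t=4-6: P3@Q0 runs 2, rem=5, quantum used, demote→Q1. Q0=[P4,P2] Q1=[P1,P3] Q2=[]
t=6-8: P4@Q0 runs 2, rem=9, quantum used, demote→Q1. Q0=[P2] Q1=[P1,P3,P4] Q2=[]
t=8-10: P2@Q0 runs 2, rem=10, I/O yield, promote→Q0. Q0=[P2] Q1=[P1,P3,P4] Q2=[]
t=10-12: P2@Q0 runs 2, rem=8, I/O yield, promote→Q0. Q0=[P2] Q1=[P1,P3,P4] Q2=[]
t=12-14: P2@Q0 runs 2, rem=6, I/O yield, promote→Q0. Q0=[P2] Q1=[P1,P3,P4] Q2=[]
t=14-16: P2@Q0 runs 2, rem=4, I/O yield, promote→Q0. Q0=[P2] Q1=[P1,P3,P4] Q2=[]
t=16-18: P2@Q0 runs 2, rem=2, I/O yield, promote→Q0. Q0=[P2] Q1=[P1,P3,P4] Q2=[]
t=18-20: P2@Q0 runs 2, rem=0, completes. Q0=[] Q1=[P1,P3,P4] Q2=[]
t=20-24: P1@Q1 runs 4, rem=2, quantum used, demote→Q2. Q0=[] Q1=[P3,P4] Q2=[P1]
t=24-27: P3@Q1 runs 3, rem=2, I/O yield, promote→Q0. Q0=[P3] Q1=[P4] Q2=[P1]
t=27-29: P3@Q0 runs 2, rem=0, completes. Q0=[] Q1=[P4] Q2=[P1]
t=29-33: P4@Q1 runs 4, rem=5, quantum used, demote→Q2. Q0=[] Q1=[] Q2=[P1,P4]
t=33-35: P1@Q2 runs 2, rem=0, completes. Q0=[] Q1=[] Q2=[P4]
t=35-40: P4@Q2 runs 5, rem=0, completes. Q0=[] Q1=[] Q2=[]

Answer: P1(0-2) P2(2-4) P3(4-6) P4(6-8) P2(8-10) P2(10-12) P2(12-14) P2(14-16) P2(16-18) P2(18-20) P1(20-24) P3(24-27) P3(27-29) P4(29-33) P1(33-35) P4(35-40)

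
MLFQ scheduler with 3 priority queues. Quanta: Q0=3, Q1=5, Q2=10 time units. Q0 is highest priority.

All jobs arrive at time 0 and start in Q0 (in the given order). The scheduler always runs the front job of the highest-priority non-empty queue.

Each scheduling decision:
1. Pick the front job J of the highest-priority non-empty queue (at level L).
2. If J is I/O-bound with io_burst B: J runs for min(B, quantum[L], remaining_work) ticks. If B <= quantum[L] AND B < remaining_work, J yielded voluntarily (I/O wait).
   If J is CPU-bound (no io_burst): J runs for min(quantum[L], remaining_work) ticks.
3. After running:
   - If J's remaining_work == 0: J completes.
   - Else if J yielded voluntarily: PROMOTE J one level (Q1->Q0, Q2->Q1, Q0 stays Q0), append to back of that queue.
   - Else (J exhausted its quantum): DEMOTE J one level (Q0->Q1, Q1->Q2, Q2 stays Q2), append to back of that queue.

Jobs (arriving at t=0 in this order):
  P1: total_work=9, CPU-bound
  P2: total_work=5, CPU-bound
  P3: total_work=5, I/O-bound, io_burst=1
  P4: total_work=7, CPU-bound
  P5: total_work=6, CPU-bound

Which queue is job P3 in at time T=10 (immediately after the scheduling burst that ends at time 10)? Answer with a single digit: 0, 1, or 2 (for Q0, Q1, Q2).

Answer: 0

Derivation:
t=0-3: P1@Q0 runs 3, rem=6, quantum used, demote→Q1. Q0=[P2,P3,P4,P5] Q1=[P1] Q2=[]
t=3-6: P2@Q0 runs 3, rem=2, quantum used, demote→Q1. Q0=[P3,P4,P5] Q1=[P1,P2] Q2=[]
t=6-7: P3@Q0 runs 1, rem=4, I/O yield, promote→Q0. Q0=[P4,P5,P3] Q1=[P1,P2] Q2=[]
t=7-10: P4@Q0 runs 3, rem=4, quantum used, demote→Q1. Q0=[P5,P3] Q1=[P1,P2,P4] Q2=[]
t=10-13: P5@Q0 runs 3, rem=3, quantum used, demote→Q1. Q0=[P3] Q1=[P1,P2,P4,P5] Q2=[]
t=13-14: P3@Q0 runs 1, rem=3, I/O yield, promote→Q0. Q0=[P3] Q1=[P1,P2,P4,P5] Q2=[]
t=14-15: P3@Q0 runs 1, rem=2, I/O yield, promote→Q0. Q0=[P3] Q1=[P1,P2,P4,P5] Q2=[]
t=15-16: P3@Q0 runs 1, rem=1, I/O yield, promote→Q0. Q0=[P3] Q1=[P1,P2,P4,P5] Q2=[]
t=16-17: P3@Q0 runs 1, rem=0, completes. Q0=[] Q1=[P1,P2,P4,P5] Q2=[]
t=17-22: P1@Q1 runs 5, rem=1, quantum used, demote→Q2. Q0=[] Q1=[P2,P4,P5] Q2=[P1]
t=22-24: P2@Q1 runs 2, rem=0, completes. Q0=[] Q1=[P4,P5] Q2=[P1]
t=24-28: P4@Q1 runs 4, rem=0, completes. Q0=[] Q1=[P5] Q2=[P1]
t=28-31: P5@Q1 runs 3, rem=0, completes. Q0=[] Q1=[] Q2=[P1]
t=31-32: P1@Q2 runs 1, rem=0, completes. Q0=[] Q1=[] Q2=[]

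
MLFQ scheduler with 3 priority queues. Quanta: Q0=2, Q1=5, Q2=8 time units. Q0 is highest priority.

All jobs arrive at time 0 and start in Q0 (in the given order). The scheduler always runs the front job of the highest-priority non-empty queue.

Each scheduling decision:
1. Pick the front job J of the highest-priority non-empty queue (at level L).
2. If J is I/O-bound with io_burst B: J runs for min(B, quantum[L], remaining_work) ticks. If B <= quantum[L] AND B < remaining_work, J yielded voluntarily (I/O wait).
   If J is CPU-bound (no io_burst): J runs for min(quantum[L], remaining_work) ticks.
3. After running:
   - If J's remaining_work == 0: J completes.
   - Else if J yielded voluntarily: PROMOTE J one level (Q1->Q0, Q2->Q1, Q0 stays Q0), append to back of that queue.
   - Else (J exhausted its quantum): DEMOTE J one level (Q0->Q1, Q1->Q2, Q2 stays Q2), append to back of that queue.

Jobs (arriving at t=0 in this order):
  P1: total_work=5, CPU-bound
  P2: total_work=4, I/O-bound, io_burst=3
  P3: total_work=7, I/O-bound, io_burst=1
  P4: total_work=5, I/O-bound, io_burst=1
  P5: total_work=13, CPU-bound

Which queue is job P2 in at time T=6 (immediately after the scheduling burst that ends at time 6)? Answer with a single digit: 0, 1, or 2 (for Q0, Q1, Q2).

Answer: 1

Derivation:
t=0-2: P1@Q0 runs 2, rem=3, quantum used, demote→Q1. Q0=[P2,P3,P4,P5] Q1=[P1] Q2=[]
t=2-4: P2@Q0 runs 2, rem=2, quantum used, demote→Q1. Q0=[P3,P4,P5] Q1=[P1,P2] Q2=[]
t=4-5: P3@Q0 runs 1, rem=6, I/O yield, promote→Q0. Q0=[P4,P5,P3] Q1=[P1,P2] Q2=[]
t=5-6: P4@Q0 runs 1, rem=4, I/O yield, promote→Q0. Q0=[P5,P3,P4] Q1=[P1,P2] Q2=[]
t=6-8: P5@Q0 runs 2, rem=11, quantum used, demote→Q1. Q0=[P3,P4] Q1=[P1,P2,P5] Q2=[]
t=8-9: P3@Q0 runs 1, rem=5, I/O yield, promote→Q0. Q0=[P4,P3] Q1=[P1,P2,P5] Q2=[]
t=9-10: P4@Q0 runs 1, rem=3, I/O yield, promote→Q0. Q0=[P3,P4] Q1=[P1,P2,P5] Q2=[]
t=10-11: P3@Q0 runs 1, rem=4, I/O yield, promote→Q0. Q0=[P4,P3] Q1=[P1,P2,P5] Q2=[]
t=11-12: P4@Q0 runs 1, rem=2, I/O yield, promote→Q0. Q0=[P3,P4] Q1=[P1,P2,P5] Q2=[]
t=12-13: P3@Q0 runs 1, rem=3, I/O yield, promote→Q0. Q0=[P4,P3] Q1=[P1,P2,P5] Q2=[]
t=13-14: P4@Q0 runs 1, rem=1, I/O yield, promote→Q0. Q0=[P3,P4] Q1=[P1,P2,P5] Q2=[]
t=14-15: P3@Q0 runs 1, rem=2, I/O yield, promote→Q0. Q0=[P4,P3] Q1=[P1,P2,P5] Q2=[]
t=15-16: P4@Q0 runs 1, rem=0, completes. Q0=[P3] Q1=[P1,P2,P5] Q2=[]
t=16-17: P3@Q0 runs 1, rem=1, I/O yield, promote→Q0. Q0=[P3] Q1=[P1,P2,P5] Q2=[]
t=17-18: P3@Q0 runs 1, rem=0, completes. Q0=[] Q1=[P1,P2,P5] Q2=[]
t=18-21: P1@Q1 runs 3, rem=0, completes. Q0=[] Q1=[P2,P5] Q2=[]
t=21-23: P2@Q1 runs 2, rem=0, completes. Q0=[] Q1=[P5] Q2=[]
t=23-28: P5@Q1 runs 5, rem=6, quantum used, demote→Q2. Q0=[] Q1=[] Q2=[P5]
t=28-34: P5@Q2 runs 6, rem=0, completes. Q0=[] Q1=[] Q2=[]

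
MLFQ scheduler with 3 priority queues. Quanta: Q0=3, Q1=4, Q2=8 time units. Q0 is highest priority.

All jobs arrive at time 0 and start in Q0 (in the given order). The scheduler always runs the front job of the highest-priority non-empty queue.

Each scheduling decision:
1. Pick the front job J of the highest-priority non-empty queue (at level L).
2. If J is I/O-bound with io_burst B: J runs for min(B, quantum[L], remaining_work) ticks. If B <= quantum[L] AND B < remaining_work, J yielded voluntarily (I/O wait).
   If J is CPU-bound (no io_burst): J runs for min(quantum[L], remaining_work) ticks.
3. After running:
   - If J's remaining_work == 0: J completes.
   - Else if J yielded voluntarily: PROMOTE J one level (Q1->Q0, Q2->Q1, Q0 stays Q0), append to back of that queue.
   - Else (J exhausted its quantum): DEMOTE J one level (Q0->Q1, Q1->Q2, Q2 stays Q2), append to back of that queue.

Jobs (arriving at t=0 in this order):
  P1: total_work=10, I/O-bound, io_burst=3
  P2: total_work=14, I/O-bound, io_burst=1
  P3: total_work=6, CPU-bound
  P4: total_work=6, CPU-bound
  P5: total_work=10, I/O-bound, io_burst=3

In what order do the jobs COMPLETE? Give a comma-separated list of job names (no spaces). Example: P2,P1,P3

Answer: P1,P5,P2,P3,P4

Derivation:
t=0-3: P1@Q0 runs 3, rem=7, I/O yield, promote→Q0. Q0=[P2,P3,P4,P5,P1] Q1=[] Q2=[]
t=3-4: P2@Q0 runs 1, rem=13, I/O yield, promote→Q0. Q0=[P3,P4,P5,P1,P2] Q1=[] Q2=[]
t=4-7: P3@Q0 runs 3, rem=3, quantum used, demote→Q1. Q0=[P4,P5,P1,P2] Q1=[P3] Q2=[]
t=7-10: P4@Q0 runs 3, rem=3, quantum used, demote→Q1. Q0=[P5,P1,P2] Q1=[P3,P4] Q2=[]
t=10-13: P5@Q0 runs 3, rem=7, I/O yield, promote→Q0. Q0=[P1,P2,P5] Q1=[P3,P4] Q2=[]
t=13-16: P1@Q0 runs 3, rem=4, I/O yield, promote→Q0. Q0=[P2,P5,P1] Q1=[P3,P4] Q2=[]
t=16-17: P2@Q0 runs 1, rem=12, I/O yield, promote→Q0. Q0=[P5,P1,P2] Q1=[P3,P4] Q2=[]
t=17-20: P5@Q0 runs 3, rem=4, I/O yield, promote→Q0. Q0=[P1,P2,P5] Q1=[P3,P4] Q2=[]
t=20-23: P1@Q0 runs 3, rem=1, I/O yield, promote→Q0. Q0=[P2,P5,P1] Q1=[P3,P4] Q2=[]
t=23-24: P2@Q0 runs 1, rem=11, I/O yield, promote→Q0. Q0=[P5,P1,P2] Q1=[P3,P4] Q2=[]
t=24-27: P5@Q0 runs 3, rem=1, I/O yield, promote→Q0. Q0=[P1,P2,P5] Q1=[P3,P4] Q2=[]
t=27-28: P1@Q0 runs 1, rem=0, completes. Q0=[P2,P5] Q1=[P3,P4] Q2=[]
t=28-29: P2@Q0 runs 1, rem=10, I/O yield, promote→Q0. Q0=[P5,P2] Q1=[P3,P4] Q2=[]
t=29-30: P5@Q0 runs 1, rem=0, completes. Q0=[P2] Q1=[P3,P4] Q2=[]
t=30-31: P2@Q0 runs 1, rem=9, I/O yield, promote→Q0. Q0=[P2] Q1=[P3,P4] Q2=[]
t=31-32: P2@Q0 runs 1, rem=8, I/O yield, promote→Q0. Q0=[P2] Q1=[P3,P4] Q2=[]
t=32-33: P2@Q0 runs 1, rem=7, I/O yield, promote→Q0. Q0=[P2] Q1=[P3,P4] Q2=[]
t=33-34: P2@Q0 runs 1, rem=6, I/O yield, promote→Q0. Q0=[P2] Q1=[P3,P4] Q2=[]
t=34-35: P2@Q0 runs 1, rem=5, I/O yield, promote→Q0. Q0=[P2] Q1=[P3,P4] Q2=[]
t=35-36: P2@Q0 runs 1, rem=4, I/O yield, promote→Q0. Q0=[P2] Q1=[P3,P4] Q2=[]
t=36-37: P2@Q0 runs 1, rem=3, I/O yield, promote→Q0. Q0=[P2] Q1=[P3,P4] Q2=[]
t=37-38: P2@Q0 runs 1, rem=2, I/O yield, promote→Q0. Q0=[P2] Q1=[P3,P4] Q2=[]
t=38-39: P2@Q0 runs 1, rem=1, I/O yield, promote→Q0. Q0=[P2] Q1=[P3,P4] Q2=[]
t=39-40: P2@Q0 runs 1, rem=0, completes. Q0=[] Q1=[P3,P4] Q2=[]
t=40-43: P3@Q1 runs 3, rem=0, completes. Q0=[] Q1=[P4] Q2=[]
t=43-46: P4@Q1 runs 3, rem=0, completes. Q0=[] Q1=[] Q2=[]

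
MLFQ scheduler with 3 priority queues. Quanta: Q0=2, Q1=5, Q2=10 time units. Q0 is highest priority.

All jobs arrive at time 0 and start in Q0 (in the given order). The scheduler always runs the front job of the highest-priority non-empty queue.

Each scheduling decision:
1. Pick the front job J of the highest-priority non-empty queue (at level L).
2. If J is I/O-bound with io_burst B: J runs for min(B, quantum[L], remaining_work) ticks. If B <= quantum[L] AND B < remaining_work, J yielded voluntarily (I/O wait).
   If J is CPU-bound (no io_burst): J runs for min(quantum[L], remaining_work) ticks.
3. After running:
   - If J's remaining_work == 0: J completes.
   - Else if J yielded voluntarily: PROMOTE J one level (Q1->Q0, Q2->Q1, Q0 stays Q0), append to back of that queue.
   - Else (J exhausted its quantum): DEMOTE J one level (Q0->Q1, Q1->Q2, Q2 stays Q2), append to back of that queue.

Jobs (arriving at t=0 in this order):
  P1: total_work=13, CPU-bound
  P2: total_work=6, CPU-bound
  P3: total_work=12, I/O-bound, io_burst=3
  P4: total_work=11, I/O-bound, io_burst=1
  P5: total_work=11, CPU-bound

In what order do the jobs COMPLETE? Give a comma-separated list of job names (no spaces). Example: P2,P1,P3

Answer: P4,P2,P3,P1,P5

Derivation:
t=0-2: P1@Q0 runs 2, rem=11, quantum used, demote→Q1. Q0=[P2,P3,P4,P5] Q1=[P1] Q2=[]
t=2-4: P2@Q0 runs 2, rem=4, quantum used, demote→Q1. Q0=[P3,P4,P5] Q1=[P1,P2] Q2=[]
t=4-6: P3@Q0 runs 2, rem=10, quantum used, demote→Q1. Q0=[P4,P5] Q1=[P1,P2,P3] Q2=[]
t=6-7: P4@Q0 runs 1, rem=10, I/O yield, promote→Q0. Q0=[P5,P4] Q1=[P1,P2,P3] Q2=[]
t=7-9: P5@Q0 runs 2, rem=9, quantum used, demote→Q1. Q0=[P4] Q1=[P1,P2,P3,P5] Q2=[]
t=9-10: P4@Q0 runs 1, rem=9, I/O yield, promote→Q0. Q0=[P4] Q1=[P1,P2,P3,P5] Q2=[]
t=10-11: P4@Q0 runs 1, rem=8, I/O yield, promote→Q0. Q0=[P4] Q1=[P1,P2,P3,P5] Q2=[]
t=11-12: P4@Q0 runs 1, rem=7, I/O yield, promote→Q0. Q0=[P4] Q1=[P1,P2,P3,P5] Q2=[]
t=12-13: P4@Q0 runs 1, rem=6, I/O yield, promote→Q0. Q0=[P4] Q1=[P1,P2,P3,P5] Q2=[]
t=13-14: P4@Q0 runs 1, rem=5, I/O yield, promote→Q0. Q0=[P4] Q1=[P1,P2,P3,P5] Q2=[]
t=14-15: P4@Q0 runs 1, rem=4, I/O yield, promote→Q0. Q0=[P4] Q1=[P1,P2,P3,P5] Q2=[]
t=15-16: P4@Q0 runs 1, rem=3, I/O yield, promote→Q0. Q0=[P4] Q1=[P1,P2,P3,P5] Q2=[]
t=16-17: P4@Q0 runs 1, rem=2, I/O yield, promote→Q0. Q0=[P4] Q1=[P1,P2,P3,P5] Q2=[]
t=17-18: P4@Q0 runs 1, rem=1, I/O yield, promote→Q0. Q0=[P4] Q1=[P1,P2,P3,P5] Q2=[]
t=18-19: P4@Q0 runs 1, rem=0, completes. Q0=[] Q1=[P1,P2,P3,P5] Q2=[]
t=19-24: P1@Q1 runs 5, rem=6, quantum used, demote→Q2. Q0=[] Q1=[P2,P3,P5] Q2=[P1]
t=24-28: P2@Q1 runs 4, rem=0, completes. Q0=[] Q1=[P3,P5] Q2=[P1]
t=28-31: P3@Q1 runs 3, rem=7, I/O yield, promote→Q0. Q0=[P3] Q1=[P5] Q2=[P1]
t=31-33: P3@Q0 runs 2, rem=5, quantum used, demote→Q1. Q0=[] Q1=[P5,P3] Q2=[P1]
t=33-38: P5@Q1 runs 5, rem=4, quantum used, demote→Q2. Q0=[] Q1=[P3] Q2=[P1,P5]
t=38-41: P3@Q1 runs 3, rem=2, I/O yield, promote→Q0. Q0=[P3] Q1=[] Q2=[P1,P5]
t=41-43: P3@Q0 runs 2, rem=0, completes. Q0=[] Q1=[] Q2=[P1,P5]
t=43-49: P1@Q2 runs 6, rem=0, completes. Q0=[] Q1=[] Q2=[P5]
t=49-53: P5@Q2 runs 4, rem=0, completes. Q0=[] Q1=[] Q2=[]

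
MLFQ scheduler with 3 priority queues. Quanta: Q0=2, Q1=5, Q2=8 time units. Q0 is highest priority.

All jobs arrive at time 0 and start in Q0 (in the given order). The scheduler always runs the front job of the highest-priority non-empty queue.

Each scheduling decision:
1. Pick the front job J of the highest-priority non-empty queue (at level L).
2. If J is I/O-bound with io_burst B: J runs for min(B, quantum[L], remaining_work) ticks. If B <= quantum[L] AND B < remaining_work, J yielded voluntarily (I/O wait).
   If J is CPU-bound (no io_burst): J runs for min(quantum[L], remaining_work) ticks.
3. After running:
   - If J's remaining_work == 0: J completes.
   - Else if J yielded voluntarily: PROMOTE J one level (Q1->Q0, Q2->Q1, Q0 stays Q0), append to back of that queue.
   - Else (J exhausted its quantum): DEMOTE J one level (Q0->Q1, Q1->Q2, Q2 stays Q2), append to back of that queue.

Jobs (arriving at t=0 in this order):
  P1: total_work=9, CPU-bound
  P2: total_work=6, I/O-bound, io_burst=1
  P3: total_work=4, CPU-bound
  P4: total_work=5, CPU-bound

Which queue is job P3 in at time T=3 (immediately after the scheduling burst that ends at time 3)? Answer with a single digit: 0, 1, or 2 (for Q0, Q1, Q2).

t=0-2: P1@Q0 runs 2, rem=7, quantum used, demote→Q1. Q0=[P2,P3,P4] Q1=[P1] Q2=[]
t=2-3: P2@Q0 runs 1, rem=5, I/O yield, promote→Q0. Q0=[P3,P4,P2] Q1=[P1] Q2=[]
t=3-5: P3@Q0 runs 2, rem=2, quantum used, demote→Q1. Q0=[P4,P2] Q1=[P1,P3] Q2=[]
t=5-7: P4@Q0 runs 2, rem=3, quantum used, demote→Q1. Q0=[P2] Q1=[P1,P3,P4] Q2=[]
t=7-8: P2@Q0 runs 1, rem=4, I/O yield, promote→Q0. Q0=[P2] Q1=[P1,P3,P4] Q2=[]
t=8-9: P2@Q0 runs 1, rem=3, I/O yield, promote→Q0. Q0=[P2] Q1=[P1,P3,P4] Q2=[]
t=9-10: P2@Q0 runs 1, rem=2, I/O yield, promote→Q0. Q0=[P2] Q1=[P1,P3,P4] Q2=[]
t=10-11: P2@Q0 runs 1, rem=1, I/O yield, promote→Q0. Q0=[P2] Q1=[P1,P3,P4] Q2=[]
t=11-12: P2@Q0 runs 1, rem=0, completes. Q0=[] Q1=[P1,P3,P4] Q2=[]
t=12-17: P1@Q1 runs 5, rem=2, quantum used, demote→Q2. Q0=[] Q1=[P3,P4] Q2=[P1]
t=17-19: P3@Q1 runs 2, rem=0, completes. Q0=[] Q1=[P4] Q2=[P1]
t=19-22: P4@Q1 runs 3, rem=0, completes. Q0=[] Q1=[] Q2=[P1]
t=22-24: P1@Q2 runs 2, rem=0, completes. Q0=[] Q1=[] Q2=[]

Answer: 0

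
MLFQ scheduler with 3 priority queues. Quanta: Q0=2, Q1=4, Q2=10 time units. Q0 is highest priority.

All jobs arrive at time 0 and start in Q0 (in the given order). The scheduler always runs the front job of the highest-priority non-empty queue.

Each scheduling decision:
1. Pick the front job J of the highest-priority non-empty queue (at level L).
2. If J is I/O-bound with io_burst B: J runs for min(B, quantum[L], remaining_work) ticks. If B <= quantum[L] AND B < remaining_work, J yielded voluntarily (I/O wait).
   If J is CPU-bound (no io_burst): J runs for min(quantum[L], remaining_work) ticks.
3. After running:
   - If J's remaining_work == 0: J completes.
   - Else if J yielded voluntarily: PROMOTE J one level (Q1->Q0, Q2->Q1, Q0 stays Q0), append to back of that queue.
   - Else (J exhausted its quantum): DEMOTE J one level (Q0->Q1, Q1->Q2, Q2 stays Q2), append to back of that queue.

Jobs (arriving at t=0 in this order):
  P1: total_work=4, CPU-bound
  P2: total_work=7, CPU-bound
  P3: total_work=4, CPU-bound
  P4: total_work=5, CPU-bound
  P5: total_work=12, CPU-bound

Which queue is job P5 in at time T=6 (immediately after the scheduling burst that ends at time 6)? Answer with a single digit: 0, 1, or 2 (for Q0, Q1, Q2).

Answer: 0

Derivation:
t=0-2: P1@Q0 runs 2, rem=2, quantum used, demote→Q1. Q0=[P2,P3,P4,P5] Q1=[P1] Q2=[]
t=2-4: P2@Q0 runs 2, rem=5, quantum used, demote→Q1. Q0=[P3,P4,P5] Q1=[P1,P2] Q2=[]
t=4-6: P3@Q0 runs 2, rem=2, quantum used, demote→Q1. Q0=[P4,P5] Q1=[P1,P2,P3] Q2=[]
t=6-8: P4@Q0 runs 2, rem=3, quantum used, demote→Q1. Q0=[P5] Q1=[P1,P2,P3,P4] Q2=[]
t=8-10: P5@Q0 runs 2, rem=10, quantum used, demote→Q1. Q0=[] Q1=[P1,P2,P3,P4,P5] Q2=[]
t=10-12: P1@Q1 runs 2, rem=0, completes. Q0=[] Q1=[P2,P3,P4,P5] Q2=[]
t=12-16: P2@Q1 runs 4, rem=1, quantum used, demote→Q2. Q0=[] Q1=[P3,P4,P5] Q2=[P2]
t=16-18: P3@Q1 runs 2, rem=0, completes. Q0=[] Q1=[P4,P5] Q2=[P2]
t=18-21: P4@Q1 runs 3, rem=0, completes. Q0=[] Q1=[P5] Q2=[P2]
t=21-25: P5@Q1 runs 4, rem=6, quantum used, demote→Q2. Q0=[] Q1=[] Q2=[P2,P5]
t=25-26: P2@Q2 runs 1, rem=0, completes. Q0=[] Q1=[] Q2=[P5]
t=26-32: P5@Q2 runs 6, rem=0, completes. Q0=[] Q1=[] Q2=[]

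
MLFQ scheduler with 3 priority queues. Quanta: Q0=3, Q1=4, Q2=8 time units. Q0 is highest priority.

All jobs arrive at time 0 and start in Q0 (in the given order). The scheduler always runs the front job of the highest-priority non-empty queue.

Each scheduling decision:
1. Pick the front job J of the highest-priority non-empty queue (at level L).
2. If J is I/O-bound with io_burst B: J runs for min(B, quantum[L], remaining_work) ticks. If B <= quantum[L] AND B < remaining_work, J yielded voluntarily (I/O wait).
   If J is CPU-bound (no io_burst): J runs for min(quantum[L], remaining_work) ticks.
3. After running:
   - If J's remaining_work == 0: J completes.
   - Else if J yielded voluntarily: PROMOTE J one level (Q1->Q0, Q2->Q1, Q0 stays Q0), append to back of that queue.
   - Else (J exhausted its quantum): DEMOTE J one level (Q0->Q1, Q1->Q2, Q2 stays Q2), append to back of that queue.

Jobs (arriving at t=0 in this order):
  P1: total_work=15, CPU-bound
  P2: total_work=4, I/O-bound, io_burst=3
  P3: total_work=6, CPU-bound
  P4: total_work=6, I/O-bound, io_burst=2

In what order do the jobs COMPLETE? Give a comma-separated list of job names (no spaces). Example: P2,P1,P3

Answer: P2,P4,P3,P1

Derivation:
t=0-3: P1@Q0 runs 3, rem=12, quantum used, demote→Q1. Q0=[P2,P3,P4] Q1=[P1] Q2=[]
t=3-6: P2@Q0 runs 3, rem=1, I/O yield, promote→Q0. Q0=[P3,P4,P2] Q1=[P1] Q2=[]
t=6-9: P3@Q0 runs 3, rem=3, quantum used, demote→Q1. Q0=[P4,P2] Q1=[P1,P3] Q2=[]
t=9-11: P4@Q0 runs 2, rem=4, I/O yield, promote→Q0. Q0=[P2,P4] Q1=[P1,P3] Q2=[]
t=11-12: P2@Q0 runs 1, rem=0, completes. Q0=[P4] Q1=[P1,P3] Q2=[]
t=12-14: P4@Q0 runs 2, rem=2, I/O yield, promote→Q0. Q0=[P4] Q1=[P1,P3] Q2=[]
t=14-16: P4@Q0 runs 2, rem=0, completes. Q0=[] Q1=[P1,P3] Q2=[]
t=16-20: P1@Q1 runs 4, rem=8, quantum used, demote→Q2. Q0=[] Q1=[P3] Q2=[P1]
t=20-23: P3@Q1 runs 3, rem=0, completes. Q0=[] Q1=[] Q2=[P1]
t=23-31: P1@Q2 runs 8, rem=0, completes. Q0=[] Q1=[] Q2=[]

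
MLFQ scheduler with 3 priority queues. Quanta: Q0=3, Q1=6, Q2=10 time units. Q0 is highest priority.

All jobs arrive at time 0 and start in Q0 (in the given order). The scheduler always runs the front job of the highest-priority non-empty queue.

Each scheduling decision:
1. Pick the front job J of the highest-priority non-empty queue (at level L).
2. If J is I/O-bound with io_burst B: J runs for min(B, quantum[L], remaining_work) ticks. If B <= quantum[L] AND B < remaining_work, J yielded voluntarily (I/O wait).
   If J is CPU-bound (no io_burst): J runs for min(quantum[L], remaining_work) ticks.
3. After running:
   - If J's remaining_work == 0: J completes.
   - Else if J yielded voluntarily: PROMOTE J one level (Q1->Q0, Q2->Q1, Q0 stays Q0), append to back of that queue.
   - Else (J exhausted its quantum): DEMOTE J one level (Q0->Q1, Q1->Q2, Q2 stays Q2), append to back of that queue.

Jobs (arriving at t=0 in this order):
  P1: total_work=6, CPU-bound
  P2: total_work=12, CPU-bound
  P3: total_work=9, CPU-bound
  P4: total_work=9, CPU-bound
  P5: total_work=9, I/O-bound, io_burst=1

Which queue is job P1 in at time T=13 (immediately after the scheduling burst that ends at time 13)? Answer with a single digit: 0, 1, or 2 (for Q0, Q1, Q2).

t=0-3: P1@Q0 runs 3, rem=3, quantum used, demote→Q1. Q0=[P2,P3,P4,P5] Q1=[P1] Q2=[]
t=3-6: P2@Q0 runs 3, rem=9, quantum used, demote→Q1. Q0=[P3,P4,P5] Q1=[P1,P2] Q2=[]
t=6-9: P3@Q0 runs 3, rem=6, quantum used, demote→Q1. Q0=[P4,P5] Q1=[P1,P2,P3] Q2=[]
t=9-12: P4@Q0 runs 3, rem=6, quantum used, demote→Q1. Q0=[P5] Q1=[P1,P2,P3,P4] Q2=[]
t=12-13: P5@Q0 runs 1, rem=8, I/O yield, promote→Q0. Q0=[P5] Q1=[P1,P2,P3,P4] Q2=[]
t=13-14: P5@Q0 runs 1, rem=7, I/O yield, promote→Q0. Q0=[P5] Q1=[P1,P2,P3,P4] Q2=[]
t=14-15: P5@Q0 runs 1, rem=6, I/O yield, promote→Q0. Q0=[P5] Q1=[P1,P2,P3,P4] Q2=[]
t=15-16: P5@Q0 runs 1, rem=5, I/O yield, promote→Q0. Q0=[P5] Q1=[P1,P2,P3,P4] Q2=[]
t=16-17: P5@Q0 runs 1, rem=4, I/O yield, promote→Q0. Q0=[P5] Q1=[P1,P2,P3,P4] Q2=[]
t=17-18: P5@Q0 runs 1, rem=3, I/O yield, promote→Q0. Q0=[P5] Q1=[P1,P2,P3,P4] Q2=[]
t=18-19: P5@Q0 runs 1, rem=2, I/O yield, promote→Q0. Q0=[P5] Q1=[P1,P2,P3,P4] Q2=[]
t=19-20: P5@Q0 runs 1, rem=1, I/O yield, promote→Q0. Q0=[P5] Q1=[P1,P2,P3,P4] Q2=[]
t=20-21: P5@Q0 runs 1, rem=0, completes. Q0=[] Q1=[P1,P2,P3,P4] Q2=[]
t=21-24: P1@Q1 runs 3, rem=0, completes. Q0=[] Q1=[P2,P3,P4] Q2=[]
t=24-30: P2@Q1 runs 6, rem=3, quantum used, demote→Q2. Q0=[] Q1=[P3,P4] Q2=[P2]
t=30-36: P3@Q1 runs 6, rem=0, completes. Q0=[] Q1=[P4] Q2=[P2]
t=36-42: P4@Q1 runs 6, rem=0, completes. Q0=[] Q1=[] Q2=[P2]
t=42-45: P2@Q2 runs 3, rem=0, completes. Q0=[] Q1=[] Q2=[]

Answer: 1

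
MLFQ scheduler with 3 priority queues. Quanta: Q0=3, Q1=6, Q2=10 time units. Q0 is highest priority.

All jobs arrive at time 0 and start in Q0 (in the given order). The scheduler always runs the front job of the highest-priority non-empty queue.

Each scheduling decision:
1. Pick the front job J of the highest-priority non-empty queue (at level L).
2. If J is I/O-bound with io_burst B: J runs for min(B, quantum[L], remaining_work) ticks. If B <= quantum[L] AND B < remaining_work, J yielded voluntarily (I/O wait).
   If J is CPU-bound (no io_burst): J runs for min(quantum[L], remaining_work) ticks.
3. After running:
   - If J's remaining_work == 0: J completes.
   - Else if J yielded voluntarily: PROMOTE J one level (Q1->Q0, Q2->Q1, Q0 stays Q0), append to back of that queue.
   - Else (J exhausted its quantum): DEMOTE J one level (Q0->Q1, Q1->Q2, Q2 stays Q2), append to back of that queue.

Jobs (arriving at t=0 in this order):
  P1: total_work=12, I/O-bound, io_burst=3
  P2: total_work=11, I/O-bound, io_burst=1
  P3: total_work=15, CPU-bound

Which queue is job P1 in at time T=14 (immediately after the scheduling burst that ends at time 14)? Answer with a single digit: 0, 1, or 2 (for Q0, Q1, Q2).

Answer: 0

Derivation:
t=0-3: P1@Q0 runs 3, rem=9, I/O yield, promote→Q0. Q0=[P2,P3,P1] Q1=[] Q2=[]
t=3-4: P2@Q0 runs 1, rem=10, I/O yield, promote→Q0. Q0=[P3,P1,P2] Q1=[] Q2=[]
t=4-7: P3@Q0 runs 3, rem=12, quantum used, demote→Q1. Q0=[P1,P2] Q1=[P3] Q2=[]
t=7-10: P1@Q0 runs 3, rem=6, I/O yield, promote→Q0. Q0=[P2,P1] Q1=[P3] Q2=[]
t=10-11: P2@Q0 runs 1, rem=9, I/O yield, promote→Q0. Q0=[P1,P2] Q1=[P3] Q2=[]
t=11-14: P1@Q0 runs 3, rem=3, I/O yield, promote→Q0. Q0=[P2,P1] Q1=[P3] Q2=[]
t=14-15: P2@Q0 runs 1, rem=8, I/O yield, promote→Q0. Q0=[P1,P2] Q1=[P3] Q2=[]
t=15-18: P1@Q0 runs 3, rem=0, completes. Q0=[P2] Q1=[P3] Q2=[]
t=18-19: P2@Q0 runs 1, rem=7, I/O yield, promote→Q0. Q0=[P2] Q1=[P3] Q2=[]
t=19-20: P2@Q0 runs 1, rem=6, I/O yield, promote→Q0. Q0=[P2] Q1=[P3] Q2=[]
t=20-21: P2@Q0 runs 1, rem=5, I/O yield, promote→Q0. Q0=[P2] Q1=[P3] Q2=[]
t=21-22: P2@Q0 runs 1, rem=4, I/O yield, promote→Q0. Q0=[P2] Q1=[P3] Q2=[]
t=22-23: P2@Q0 runs 1, rem=3, I/O yield, promote→Q0. Q0=[P2] Q1=[P3] Q2=[]
t=23-24: P2@Q0 runs 1, rem=2, I/O yield, promote→Q0. Q0=[P2] Q1=[P3] Q2=[]
t=24-25: P2@Q0 runs 1, rem=1, I/O yield, promote→Q0. Q0=[P2] Q1=[P3] Q2=[]
t=25-26: P2@Q0 runs 1, rem=0, completes. Q0=[] Q1=[P3] Q2=[]
t=26-32: P3@Q1 runs 6, rem=6, quantum used, demote→Q2. Q0=[] Q1=[] Q2=[P3]
t=32-38: P3@Q2 runs 6, rem=0, completes. Q0=[] Q1=[] Q2=[]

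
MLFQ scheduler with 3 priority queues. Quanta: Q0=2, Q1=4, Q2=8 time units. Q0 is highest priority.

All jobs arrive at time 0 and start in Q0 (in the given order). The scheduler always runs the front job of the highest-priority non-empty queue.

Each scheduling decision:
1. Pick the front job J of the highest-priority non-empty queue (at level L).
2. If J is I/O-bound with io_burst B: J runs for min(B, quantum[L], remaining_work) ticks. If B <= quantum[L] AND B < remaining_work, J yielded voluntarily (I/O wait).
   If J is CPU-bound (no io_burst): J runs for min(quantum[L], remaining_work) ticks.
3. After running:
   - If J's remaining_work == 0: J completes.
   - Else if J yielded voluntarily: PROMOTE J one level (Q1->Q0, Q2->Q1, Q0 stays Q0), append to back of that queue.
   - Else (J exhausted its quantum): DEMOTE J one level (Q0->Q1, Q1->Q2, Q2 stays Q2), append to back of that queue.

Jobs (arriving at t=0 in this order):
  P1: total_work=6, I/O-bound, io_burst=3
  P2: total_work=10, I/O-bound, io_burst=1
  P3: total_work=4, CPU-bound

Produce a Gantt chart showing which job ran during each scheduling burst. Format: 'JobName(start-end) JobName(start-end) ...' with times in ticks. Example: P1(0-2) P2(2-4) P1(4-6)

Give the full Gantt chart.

Answer: P1(0-2) P2(2-3) P3(3-5) P2(5-6) P2(6-7) P2(7-8) P2(8-9) P2(9-10) P2(10-11) P2(11-12) P2(12-13) P2(13-14) P1(14-17) P1(17-18) P3(18-20)

Derivation:
t=0-2: P1@Q0 runs 2, rem=4, quantum used, demote→Q1. Q0=[P2,P3] Q1=[P1] Q2=[]
t=2-3: P2@Q0 runs 1, rem=9, I/O yield, promote→Q0. Q0=[P3,P2] Q1=[P1] Q2=[]
t=3-5: P3@Q0 runs 2, rem=2, quantum used, demote→Q1. Q0=[P2] Q1=[P1,P3] Q2=[]
t=5-6: P2@Q0 runs 1, rem=8, I/O yield, promote→Q0. Q0=[P2] Q1=[P1,P3] Q2=[]
t=6-7: P2@Q0 runs 1, rem=7, I/O yield, promote→Q0. Q0=[P2] Q1=[P1,P3] Q2=[]
t=7-8: P2@Q0 runs 1, rem=6, I/O yield, promote→Q0. Q0=[P2] Q1=[P1,P3] Q2=[]
t=8-9: P2@Q0 runs 1, rem=5, I/O yield, promote→Q0. Q0=[P2] Q1=[P1,P3] Q2=[]
t=9-10: P2@Q0 runs 1, rem=4, I/O yield, promote→Q0. Q0=[P2] Q1=[P1,P3] Q2=[]
t=10-11: P2@Q0 runs 1, rem=3, I/O yield, promote→Q0. Q0=[P2] Q1=[P1,P3] Q2=[]
t=11-12: P2@Q0 runs 1, rem=2, I/O yield, promote→Q0. Q0=[P2] Q1=[P1,P3] Q2=[]
t=12-13: P2@Q0 runs 1, rem=1, I/O yield, promote→Q0. Q0=[P2] Q1=[P1,P3] Q2=[]
t=13-14: P2@Q0 runs 1, rem=0, completes. Q0=[] Q1=[P1,P3] Q2=[]
t=14-17: P1@Q1 runs 3, rem=1, I/O yield, promote→Q0. Q0=[P1] Q1=[P3] Q2=[]
t=17-18: P1@Q0 runs 1, rem=0, completes. Q0=[] Q1=[P3] Q2=[]
t=18-20: P3@Q1 runs 2, rem=0, completes. Q0=[] Q1=[] Q2=[]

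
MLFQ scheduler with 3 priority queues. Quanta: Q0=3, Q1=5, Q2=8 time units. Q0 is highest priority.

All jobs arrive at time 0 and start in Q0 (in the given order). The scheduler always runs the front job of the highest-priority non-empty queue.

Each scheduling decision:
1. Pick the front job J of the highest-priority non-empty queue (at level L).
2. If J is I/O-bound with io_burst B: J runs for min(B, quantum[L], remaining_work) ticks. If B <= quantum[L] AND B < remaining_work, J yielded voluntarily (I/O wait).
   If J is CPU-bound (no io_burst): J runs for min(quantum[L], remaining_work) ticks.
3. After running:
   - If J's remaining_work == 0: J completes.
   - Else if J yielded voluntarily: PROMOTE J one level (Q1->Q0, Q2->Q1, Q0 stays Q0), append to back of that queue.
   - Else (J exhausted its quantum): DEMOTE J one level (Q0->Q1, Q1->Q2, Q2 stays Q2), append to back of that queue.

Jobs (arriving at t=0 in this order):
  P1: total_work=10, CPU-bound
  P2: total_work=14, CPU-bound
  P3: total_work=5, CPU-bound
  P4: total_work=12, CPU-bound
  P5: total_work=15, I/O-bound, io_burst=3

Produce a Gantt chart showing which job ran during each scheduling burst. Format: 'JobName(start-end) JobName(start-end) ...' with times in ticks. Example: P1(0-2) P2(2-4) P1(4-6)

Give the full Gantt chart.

t=0-3: P1@Q0 runs 3, rem=7, quantum used, demote→Q1. Q0=[P2,P3,P4,P5] Q1=[P1] Q2=[]
t=3-6: P2@Q0 runs 3, rem=11, quantum used, demote→Q1. Q0=[P3,P4,P5] Q1=[P1,P2] Q2=[]
t=6-9: P3@Q0 runs 3, rem=2, quantum used, demote→Q1. Q0=[P4,P5] Q1=[P1,P2,P3] Q2=[]
t=9-12: P4@Q0 runs 3, rem=9, quantum used, demote→Q1. Q0=[P5] Q1=[P1,P2,P3,P4] Q2=[]
t=12-15: P5@Q0 runs 3, rem=12, I/O yield, promote→Q0. Q0=[P5] Q1=[P1,P2,P3,P4] Q2=[]
t=15-18: P5@Q0 runs 3, rem=9, I/O yield, promote→Q0. Q0=[P5] Q1=[P1,P2,P3,P4] Q2=[]
t=18-21: P5@Q0 runs 3, rem=6, I/O yield, promote→Q0. Q0=[P5] Q1=[P1,P2,P3,P4] Q2=[]
t=21-24: P5@Q0 runs 3, rem=3, I/O yield, promote→Q0. Q0=[P5] Q1=[P1,P2,P3,P4] Q2=[]
t=24-27: P5@Q0 runs 3, rem=0, completes. Q0=[] Q1=[P1,P2,P3,P4] Q2=[]
t=27-32: P1@Q1 runs 5, rem=2, quantum used, demote→Q2. Q0=[] Q1=[P2,P3,P4] Q2=[P1]
t=32-37: P2@Q1 runs 5, rem=6, quantum used, demote→Q2. Q0=[] Q1=[P3,P4] Q2=[P1,P2]
t=37-39: P3@Q1 runs 2, rem=0, completes. Q0=[] Q1=[P4] Q2=[P1,P2]
t=39-44: P4@Q1 runs 5, rem=4, quantum used, demote→Q2. Q0=[] Q1=[] Q2=[P1,P2,P4]
t=44-46: P1@Q2 runs 2, rem=0, completes. Q0=[] Q1=[] Q2=[P2,P4]
t=46-52: P2@Q2 runs 6, rem=0, completes. Q0=[] Q1=[] Q2=[P4]
t=52-56: P4@Q2 runs 4, rem=0, completes. Q0=[] Q1=[] Q2=[]

Answer: P1(0-3) P2(3-6) P3(6-9) P4(9-12) P5(12-15) P5(15-18) P5(18-21) P5(21-24) P5(24-27) P1(27-32) P2(32-37) P3(37-39) P4(39-44) P1(44-46) P2(46-52) P4(52-56)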